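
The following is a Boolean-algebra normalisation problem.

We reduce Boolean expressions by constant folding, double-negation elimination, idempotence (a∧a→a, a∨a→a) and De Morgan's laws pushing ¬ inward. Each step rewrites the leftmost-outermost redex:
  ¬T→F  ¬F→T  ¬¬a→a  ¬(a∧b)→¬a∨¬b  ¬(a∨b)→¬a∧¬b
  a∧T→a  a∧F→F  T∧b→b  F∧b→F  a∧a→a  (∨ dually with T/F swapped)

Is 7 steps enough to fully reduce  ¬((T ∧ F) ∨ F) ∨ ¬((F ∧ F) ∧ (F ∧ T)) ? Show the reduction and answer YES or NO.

Answer: YES — reaches normal form T in 7 ≤ 7 steps

Working:
  start: ¬((T ∧ F) ∨ F) ∨ ¬((F ∧ F) ∧ (F ∧ T))
  step 1: (¬(T ∧ F) ∧ ¬F) ∨ ¬((F ∧ F) ∧ (F ∧ T))
  step 2: ((¬T ∨ ¬F) ∧ ¬F) ∨ ¬((F ∧ F) ∧ (F ∧ T))
  step 3: ((F ∨ ¬F) ∧ ¬F) ∨ ¬((F ∧ F) ∧ (F ∧ T))
  step 4: (¬F ∧ ¬F) ∨ ¬((F ∧ F) ∧ (F ∧ T))
  step 5: ¬F ∨ ¬((F ∧ F) ∧ (F ∧ T))
  step 6: T ∨ ¬((F ∧ F) ∧ (F ∧ T))
  step 7: T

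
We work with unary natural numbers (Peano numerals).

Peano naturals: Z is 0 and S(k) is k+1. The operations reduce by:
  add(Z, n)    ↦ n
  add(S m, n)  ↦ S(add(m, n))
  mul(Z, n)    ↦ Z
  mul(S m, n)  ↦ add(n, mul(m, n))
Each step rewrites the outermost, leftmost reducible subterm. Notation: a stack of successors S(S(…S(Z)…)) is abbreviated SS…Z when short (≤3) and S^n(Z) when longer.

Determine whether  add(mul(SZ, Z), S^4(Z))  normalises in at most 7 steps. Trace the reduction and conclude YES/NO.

  start: add(mul(SZ, Z), S^4(Z))
  →1  add(add(Z, mul(Z, Z)), S^4(Z))
  →2  add(mul(Z, Z), S^4(Z))
  →3  add(Z, S^4(Z))
  →4  S^4(Z)

Answer: YES — reaches normal form S^4(Z) in 4 ≤ 7 steps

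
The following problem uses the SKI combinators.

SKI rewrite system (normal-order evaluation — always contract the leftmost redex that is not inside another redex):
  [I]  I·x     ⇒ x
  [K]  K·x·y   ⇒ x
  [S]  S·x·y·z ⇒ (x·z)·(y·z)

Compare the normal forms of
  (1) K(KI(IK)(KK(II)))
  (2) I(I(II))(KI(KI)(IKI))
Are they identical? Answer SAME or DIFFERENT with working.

Term A:
  start: K(KI(IK)(KK(II)))
  →1  K(I(KK(II)))
  →2  K(KK(II))
  →3  KK

Term B:
  start: I(I(II))(KI(KI)(IKI))
  →1  I(II)(KI(KI)(IKI))
  →2  II(KI(KI)(IKI))
  →3  I(KI(KI)(IKI))
  →4  KI(KI)(IKI)
  →5  I(IKI)
  →6  IKI
  →7  KI

Answer: DIFFERENT — A ⇓ KK, B ⇓ KI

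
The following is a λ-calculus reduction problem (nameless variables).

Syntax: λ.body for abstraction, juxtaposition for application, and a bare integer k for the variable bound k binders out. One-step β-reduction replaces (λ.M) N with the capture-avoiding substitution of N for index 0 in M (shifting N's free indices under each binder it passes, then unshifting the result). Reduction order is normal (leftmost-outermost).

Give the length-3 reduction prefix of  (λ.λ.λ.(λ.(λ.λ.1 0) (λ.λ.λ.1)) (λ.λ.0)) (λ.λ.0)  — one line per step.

  start: (λ.λ.λ.(λ.(λ.λ.1 0) (λ.λ.λ.1)) (λ.λ.0)) (λ.λ.0)
  →1  λ.λ.(λ.(λ.λ.1 0) (λ.λ.λ.1)) (λ.λ.0)
  →2  λ.λ.(λ.λ.1 0) (λ.λ.λ.1)
  →3  λ.λ.λ.(λ.λ.λ.1) 0

Answer: after 3 steps: λ.λ.λ.(λ.λ.λ.1) 0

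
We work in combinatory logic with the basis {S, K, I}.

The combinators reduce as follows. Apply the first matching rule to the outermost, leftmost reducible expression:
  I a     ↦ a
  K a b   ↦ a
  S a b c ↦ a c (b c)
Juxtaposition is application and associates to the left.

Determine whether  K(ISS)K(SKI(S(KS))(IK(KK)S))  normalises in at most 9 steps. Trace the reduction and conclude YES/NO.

Answer: YES — reaches normal form SS(S(KS)(KK)) in 6 ≤ 9 steps

Reduction:
  start: K(ISS)K(SKI(S(KS))(IK(KK)S))
  step 1: ISS(SKI(S(KS))(IK(KK)S))
  step 2: SS(SKI(S(KS))(IK(KK)S))
  step 3: SS(K(S(KS))(I(S(KS)))(IK(KK)S))
  step 4: SS(S(KS)(IK(KK)S))
  step 5: SS(S(KS)(K(KK)S))
  step 6: SS(S(KS)(KK))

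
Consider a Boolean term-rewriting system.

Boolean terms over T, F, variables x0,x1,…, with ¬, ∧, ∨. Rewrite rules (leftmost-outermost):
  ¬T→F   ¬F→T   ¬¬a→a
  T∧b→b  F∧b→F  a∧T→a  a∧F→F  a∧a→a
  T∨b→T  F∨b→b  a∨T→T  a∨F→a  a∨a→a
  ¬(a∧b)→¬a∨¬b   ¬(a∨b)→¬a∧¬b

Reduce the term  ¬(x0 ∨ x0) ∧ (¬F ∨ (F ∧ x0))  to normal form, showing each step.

Answer: normal form = ¬x0  (in 5 steps)

Derivation:
  start: ¬(x0 ∨ x0) ∧ (¬F ∨ (F ∧ x0))
  →1  (¬x0 ∧ ¬x0) ∧ (¬F ∨ (F ∧ x0))
  →2  ¬x0 ∧ (¬F ∨ (F ∧ x0))
  →3  ¬x0 ∧ (T ∨ (F ∧ x0))
  →4  ¬x0 ∧ T
  →5  ¬x0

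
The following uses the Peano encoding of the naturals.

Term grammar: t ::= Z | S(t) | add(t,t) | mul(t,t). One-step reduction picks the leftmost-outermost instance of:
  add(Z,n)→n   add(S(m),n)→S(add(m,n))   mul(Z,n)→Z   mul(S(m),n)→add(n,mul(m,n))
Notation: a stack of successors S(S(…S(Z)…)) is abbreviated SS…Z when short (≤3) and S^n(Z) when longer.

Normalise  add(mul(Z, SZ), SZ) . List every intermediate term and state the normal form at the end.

  start: add(mul(Z, SZ), SZ)
  →1  add(Z, SZ)
  →2  SZ

Answer: normal form = SZ  (in 2 steps)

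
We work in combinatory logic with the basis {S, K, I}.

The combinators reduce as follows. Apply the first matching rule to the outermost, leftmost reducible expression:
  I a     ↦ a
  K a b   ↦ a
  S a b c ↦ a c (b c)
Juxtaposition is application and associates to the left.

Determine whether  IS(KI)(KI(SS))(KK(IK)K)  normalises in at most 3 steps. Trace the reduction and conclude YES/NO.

Answer: NO — after 3 steps the term is I(KI(SS)(KK(IK)K)), not yet normal

Working:
  start: IS(KI)(KI(SS))(KK(IK)K)
  →1  S(KI)(KI(SS))(KK(IK)K)
  →2  KI(KK(IK)K)(KI(SS)(KK(IK)K))
  →3  I(KI(SS)(KK(IK)K))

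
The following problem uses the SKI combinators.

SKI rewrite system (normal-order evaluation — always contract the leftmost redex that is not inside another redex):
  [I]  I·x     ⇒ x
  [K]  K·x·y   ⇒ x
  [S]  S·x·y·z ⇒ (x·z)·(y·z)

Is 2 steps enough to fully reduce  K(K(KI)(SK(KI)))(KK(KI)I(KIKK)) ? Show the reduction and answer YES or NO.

  start: K(K(KI)(SK(KI)))(KK(KI)I(KIKK))
  [1] K(KI)(SK(KI))
  [2] KI

Answer: YES — reaches normal form KI in 2 ≤ 2 steps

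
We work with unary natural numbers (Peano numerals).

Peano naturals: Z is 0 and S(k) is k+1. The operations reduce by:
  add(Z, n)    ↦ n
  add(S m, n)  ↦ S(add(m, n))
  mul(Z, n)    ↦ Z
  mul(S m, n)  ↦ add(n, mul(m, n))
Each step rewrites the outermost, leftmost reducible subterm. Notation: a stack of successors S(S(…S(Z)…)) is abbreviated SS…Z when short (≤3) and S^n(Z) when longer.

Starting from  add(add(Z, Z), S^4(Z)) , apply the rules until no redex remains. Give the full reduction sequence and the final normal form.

  start: add(add(Z, Z), S^4(Z))
  [1] add(Z, S^4(Z))
  [2] S^4(Z)

Answer: normal form = S^4(Z)  (in 2 steps)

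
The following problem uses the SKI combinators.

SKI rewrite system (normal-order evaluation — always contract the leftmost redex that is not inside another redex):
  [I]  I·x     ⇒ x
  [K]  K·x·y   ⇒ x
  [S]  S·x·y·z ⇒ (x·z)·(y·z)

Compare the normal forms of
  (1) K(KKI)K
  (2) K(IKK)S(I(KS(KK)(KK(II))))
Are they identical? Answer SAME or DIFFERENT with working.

Term A:
  start: K(KKI)K
  step 1: KKI
  step 2: K

Term B:
  start: K(IKK)S(I(KS(KK)(KK(II))))
  step 1: IKK(I(KS(KK)(KK(II))))
  step 2: KK(I(KS(KK)(KK(II))))
  step 3: K

Answer: SAME — A ⇓ K, B ⇓ K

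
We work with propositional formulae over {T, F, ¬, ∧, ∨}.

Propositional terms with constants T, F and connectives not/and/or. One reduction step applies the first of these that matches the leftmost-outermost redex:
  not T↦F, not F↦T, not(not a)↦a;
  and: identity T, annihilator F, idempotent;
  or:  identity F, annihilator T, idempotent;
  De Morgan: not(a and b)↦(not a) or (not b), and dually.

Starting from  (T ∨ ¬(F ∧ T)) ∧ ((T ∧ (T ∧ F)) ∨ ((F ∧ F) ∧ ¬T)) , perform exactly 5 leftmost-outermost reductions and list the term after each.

  start: (T ∨ ¬(F ∧ T)) ∧ ((T ∧ (T ∧ F)) ∨ ((F ∧ F) ∧ ¬T))
  step 1: T ∧ ((T ∧ (T ∧ F)) ∨ ((F ∧ F) ∧ ¬T))
  step 2: (T ∧ (T ∧ F)) ∨ ((F ∧ F) ∧ ¬T)
  step 3: (T ∧ F) ∨ ((F ∧ F) ∧ ¬T)
  step 4: F ∨ ((F ∧ F) ∧ ¬T)
  step 5: (F ∧ F) ∧ ¬T

Answer: after 5 steps: (F ∧ F) ∧ ¬T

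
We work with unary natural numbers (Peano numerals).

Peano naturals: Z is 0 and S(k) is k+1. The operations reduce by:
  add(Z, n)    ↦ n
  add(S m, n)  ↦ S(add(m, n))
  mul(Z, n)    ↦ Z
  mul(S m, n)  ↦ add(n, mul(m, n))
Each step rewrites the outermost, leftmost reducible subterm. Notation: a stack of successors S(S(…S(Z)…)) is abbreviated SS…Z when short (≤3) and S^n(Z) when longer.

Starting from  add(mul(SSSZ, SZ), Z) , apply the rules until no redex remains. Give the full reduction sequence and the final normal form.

Answer: normal form = SSSZ  (in 14 steps)

Derivation:
  start: add(mul(SSSZ, SZ), Z)
  [1] add(add(SZ, mul(SSZ, SZ)), Z)
  [2] add(S(add(Z, mul(SSZ, SZ))), Z)
  [3] S(add(add(Z, mul(SSZ, SZ)), Z))
  [4] S(add(mul(SSZ, SZ), Z))
  [5] S(add(add(SZ, mul(SZ, SZ)), Z))
  [6] S(add(S(add(Z, mul(SZ, SZ))), Z))
  [7] S(S(add(add(Z, mul(SZ, SZ)), Z)))
  [8] S(S(add(mul(SZ, SZ), Z)))
  [9] S(S(add(add(SZ, mul(Z, SZ)), Z)))
  [10] S(S(add(S(add(Z, mul(Z, SZ))), Z)))
  [11] S(S(S(add(add(Z, mul(Z, SZ)), Z))))
  [12] S(S(S(add(mul(Z, SZ), Z))))
  [13] S(S(S(add(Z, Z))))
  [14] SSSZ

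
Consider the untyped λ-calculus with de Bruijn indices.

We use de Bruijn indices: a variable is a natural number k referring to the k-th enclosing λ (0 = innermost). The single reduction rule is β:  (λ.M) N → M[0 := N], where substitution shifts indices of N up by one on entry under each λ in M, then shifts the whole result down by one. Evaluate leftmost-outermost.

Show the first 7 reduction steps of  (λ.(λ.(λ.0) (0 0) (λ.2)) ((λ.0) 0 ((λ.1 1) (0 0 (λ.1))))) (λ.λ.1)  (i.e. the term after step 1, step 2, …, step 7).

Answer: after 7 steps: (λ.λ.1) (λ.λ.1) (λ.λ.λ.1)

Derivation:
  start: (λ.(λ.(λ.0) (0 0) (λ.2)) ((λ.0) 0 ((λ.1 1) (0 0 (λ.1))))) (λ.λ.1)
  [1] (λ.(λ.0) (0 0) (λ.λ.λ.1)) ((λ.0) (λ.λ.1) ((λ.(λ.λ.1) (λ.λ.1)) ((λ.λ.1) (λ.λ.1) (λ.λ.λ.1))))
  [2] (λ.0) ((λ.0) (λ.λ.1) ((λ.(λ.λ.1) (λ.λ.1)) ((λ.λ.1) (λ.λ.1) (λ.λ.λ.1))) ((λ.0) (λ.λ.1) ((λ.(λ.λ.1) (λ.λ.1)) ((λ.λ.1) (λ.λ.1) (λ.λ.λ.1))))) (λ.λ.λ.1)
  [3] (λ.0) (λ.λ.1) ((λ.(λ.λ.1) (λ.λ.1)) ((λ.λ.1) (λ.λ.1) (λ.λ.λ.1))) ((λ.0) (λ.λ.1) ((λ.(λ.λ.1) (λ.λ.1)) ((λ.λ.1) (λ.λ.1) (λ.λ.λ.1)))) (λ.λ.λ.1)
  [4] (λ.λ.1) ((λ.(λ.λ.1) (λ.λ.1)) ((λ.λ.1) (λ.λ.1) (λ.λ.λ.1))) ((λ.0) (λ.λ.1) ((λ.(λ.λ.1) (λ.λ.1)) ((λ.λ.1) (λ.λ.1) (λ.λ.λ.1)))) (λ.λ.λ.1)
  [5] (λ.(λ.(λ.λ.1) (λ.λ.1)) ((λ.λ.1) (λ.λ.1) (λ.λ.λ.1))) ((λ.0) (λ.λ.1) ((λ.(λ.λ.1) (λ.λ.1)) ((λ.λ.1) (λ.λ.1) (λ.λ.λ.1)))) (λ.λ.λ.1)
  [6] (λ.(λ.λ.1) (λ.λ.1)) ((λ.λ.1) (λ.λ.1) (λ.λ.λ.1)) (λ.λ.λ.1)
  [7] (λ.λ.1) (λ.λ.1) (λ.λ.λ.1)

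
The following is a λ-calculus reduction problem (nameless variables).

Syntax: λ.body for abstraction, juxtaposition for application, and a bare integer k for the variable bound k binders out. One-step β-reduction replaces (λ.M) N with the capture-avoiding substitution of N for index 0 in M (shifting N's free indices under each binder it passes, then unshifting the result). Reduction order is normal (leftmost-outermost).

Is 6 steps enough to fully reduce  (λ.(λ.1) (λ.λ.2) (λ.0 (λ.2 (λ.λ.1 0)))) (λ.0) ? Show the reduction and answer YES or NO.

  start: (λ.(λ.1) (λ.λ.2) (λ.0 (λ.2 (λ.λ.1 0)))) (λ.0)
  [1] (λ.λ.0) (λ.λ.λ.0) (λ.0 (λ.(λ.0) (λ.λ.1 0)))
  [2] (λ.0) (λ.0 (λ.(λ.0) (λ.λ.1 0)))
  [3] λ.0 (λ.(λ.0) (λ.λ.1 0))
  [4] λ.0 (λ.λ.λ.1 0)

Answer: YES — reaches normal form λ.0 (λ.λ.λ.1 0) in 4 ≤ 6 steps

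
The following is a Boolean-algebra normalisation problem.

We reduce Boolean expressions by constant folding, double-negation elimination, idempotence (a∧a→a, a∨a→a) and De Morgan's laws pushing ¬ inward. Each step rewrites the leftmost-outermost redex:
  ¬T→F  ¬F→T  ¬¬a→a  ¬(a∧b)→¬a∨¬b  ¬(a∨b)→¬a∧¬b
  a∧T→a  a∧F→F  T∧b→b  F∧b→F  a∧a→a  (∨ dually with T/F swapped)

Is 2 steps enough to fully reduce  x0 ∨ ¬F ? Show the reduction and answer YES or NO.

  start: x0 ∨ ¬F
  step 1: x0 ∨ T
  step 2: T

Answer: YES — reaches normal form T in 2 ≤ 2 steps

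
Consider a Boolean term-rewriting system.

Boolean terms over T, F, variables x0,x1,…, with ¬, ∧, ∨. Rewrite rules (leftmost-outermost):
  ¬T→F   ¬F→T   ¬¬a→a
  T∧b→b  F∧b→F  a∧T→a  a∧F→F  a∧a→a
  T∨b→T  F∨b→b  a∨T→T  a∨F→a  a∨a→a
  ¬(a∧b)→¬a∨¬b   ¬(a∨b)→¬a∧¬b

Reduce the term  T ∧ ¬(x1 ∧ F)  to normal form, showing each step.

  start: T ∧ ¬(x1 ∧ F)
  step 1: ¬(x1 ∧ F)
  step 2: ¬x1 ∨ ¬F
  step 3: ¬x1 ∨ T
  step 4: T

Answer: normal form = T  (in 4 steps)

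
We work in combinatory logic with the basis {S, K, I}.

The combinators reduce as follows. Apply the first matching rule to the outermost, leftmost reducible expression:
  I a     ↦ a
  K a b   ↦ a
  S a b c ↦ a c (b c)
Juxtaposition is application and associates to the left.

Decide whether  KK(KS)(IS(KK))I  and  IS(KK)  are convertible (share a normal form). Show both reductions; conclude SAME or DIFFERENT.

Answer: SAME — A ⇓ S(KK), B ⇓ S(KK)

Reduction:
Term A:
  start: KK(KS)(IS(KK))I
  →1  K(IS(KK))I
  →2  IS(KK)
  →3  S(KK)

Term B:
  start: IS(KK)
  →1  S(KK)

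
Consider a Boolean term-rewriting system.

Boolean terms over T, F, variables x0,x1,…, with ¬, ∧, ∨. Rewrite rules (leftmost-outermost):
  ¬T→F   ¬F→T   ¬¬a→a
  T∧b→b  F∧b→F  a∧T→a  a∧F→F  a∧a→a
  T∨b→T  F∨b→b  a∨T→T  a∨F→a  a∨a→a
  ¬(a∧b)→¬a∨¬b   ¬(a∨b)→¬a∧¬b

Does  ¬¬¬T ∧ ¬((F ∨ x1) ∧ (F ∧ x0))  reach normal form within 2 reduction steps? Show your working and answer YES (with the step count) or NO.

  start: ¬¬¬T ∧ ¬((F ∨ x1) ∧ (F ∧ x0))
  [1] ¬T ∧ ¬((F ∨ x1) ∧ (F ∧ x0))
  [2] F ∧ ¬((F ∨ x1) ∧ (F ∧ x0))

Answer: NO — after 2 steps the term is F ∧ ¬((F ∨ x1) ∧ (F ∧ x0)), not yet normal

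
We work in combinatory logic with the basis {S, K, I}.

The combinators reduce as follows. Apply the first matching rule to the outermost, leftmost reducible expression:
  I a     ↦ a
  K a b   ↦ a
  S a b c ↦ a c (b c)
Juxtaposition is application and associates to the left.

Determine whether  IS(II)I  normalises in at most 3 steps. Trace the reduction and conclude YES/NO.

Answer: YES — reaches normal form SII in 2 ≤ 3 steps

Working:
  start: IS(II)I
  [1] S(II)I
  [2] SII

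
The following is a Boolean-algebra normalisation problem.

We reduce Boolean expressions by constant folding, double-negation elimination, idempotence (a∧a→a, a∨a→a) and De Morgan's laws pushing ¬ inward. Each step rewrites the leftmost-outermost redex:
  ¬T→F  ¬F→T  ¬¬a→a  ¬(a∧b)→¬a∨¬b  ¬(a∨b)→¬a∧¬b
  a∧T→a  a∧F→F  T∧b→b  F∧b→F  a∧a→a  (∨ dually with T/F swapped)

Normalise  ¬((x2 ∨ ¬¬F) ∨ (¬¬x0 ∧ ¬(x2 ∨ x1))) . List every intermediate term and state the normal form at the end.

  start: ¬((x2 ∨ ¬¬F) ∨ (¬¬x0 ∧ ¬(x2 ∨ x1)))
  →1  ¬(x2 ∨ ¬¬F) ∧ ¬(¬¬x0 ∧ ¬(x2 ∨ x1))
  →2  (¬x2 ∧ ¬¬¬F) ∧ ¬(¬¬x0 ∧ ¬(x2 ∨ x1))
  →3  (¬x2 ∧ ¬F) ∧ ¬(¬¬x0 ∧ ¬(x2 ∨ x1))
  →4  (¬x2 ∧ T) ∧ ¬(¬¬x0 ∧ ¬(x2 ∨ x1))
  →5  ¬x2 ∧ ¬(¬¬x0 ∧ ¬(x2 ∨ x1))
  →6  ¬x2 ∧ (¬¬¬x0 ∨ ¬¬(x2 ∨ x1))
  →7  ¬x2 ∧ (¬x0 ∨ ¬¬(x2 ∨ x1))
  →8  ¬x2 ∧ (¬x0 ∨ (x2 ∨ x1))

Answer: normal form = ¬x2 ∧ (¬x0 ∨ (x2 ∨ x1))  (in 8 steps)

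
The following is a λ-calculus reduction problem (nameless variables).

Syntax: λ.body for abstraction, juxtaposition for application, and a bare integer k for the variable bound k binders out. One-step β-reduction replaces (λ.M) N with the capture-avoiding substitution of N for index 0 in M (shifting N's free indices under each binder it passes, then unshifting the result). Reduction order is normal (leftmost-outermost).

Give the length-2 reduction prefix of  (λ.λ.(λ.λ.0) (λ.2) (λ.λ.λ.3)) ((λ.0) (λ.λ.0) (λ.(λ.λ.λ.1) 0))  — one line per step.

Answer: after 2 steps: λ.(λ.0) (λ.λ.λ.3)

Working:
  start: (λ.λ.(λ.λ.0) (λ.2) (λ.λ.λ.3)) ((λ.0) (λ.λ.0) (λ.(λ.λ.λ.1) 0))
  [1] λ.(λ.λ.0) (λ.(λ.0) (λ.λ.0) (λ.(λ.λ.λ.1) 0)) (λ.λ.λ.3)
  [2] λ.(λ.0) (λ.λ.λ.3)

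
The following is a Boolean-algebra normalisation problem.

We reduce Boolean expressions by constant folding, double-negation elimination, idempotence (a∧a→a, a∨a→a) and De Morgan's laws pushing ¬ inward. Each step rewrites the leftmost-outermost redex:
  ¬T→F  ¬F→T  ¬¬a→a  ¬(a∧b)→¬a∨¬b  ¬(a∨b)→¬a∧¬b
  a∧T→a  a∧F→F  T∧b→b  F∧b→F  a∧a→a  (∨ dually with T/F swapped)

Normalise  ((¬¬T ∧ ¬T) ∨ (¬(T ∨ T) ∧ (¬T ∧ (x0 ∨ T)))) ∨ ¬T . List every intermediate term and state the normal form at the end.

Answer: normal form = F  (in 10 steps)

Reduction:
  start: ((¬¬T ∧ ¬T) ∨ (¬(T ∨ T) ∧ (¬T ∧ (x0 ∨ T)))) ∨ ¬T
  step 1: ((T ∧ ¬T) ∨ (¬(T ∨ T) ∧ (¬T ∧ (x0 ∨ T)))) ∨ ¬T
  step 2: (¬T ∨ (¬(T ∨ T) ∧ (¬T ∧ (x0 ∨ T)))) ∨ ¬T
  step 3: (F ∨ (¬(T ∨ T) ∧ (¬T ∧ (x0 ∨ T)))) ∨ ¬T
  step 4: (¬(T ∨ T) ∧ (¬T ∧ (x0 ∨ T))) ∨ ¬T
  step 5: ((¬T ∧ ¬T) ∧ (¬T ∧ (x0 ∨ T))) ∨ ¬T
  step 6: (¬T ∧ (¬T ∧ (x0 ∨ T))) ∨ ¬T
  step 7: (F ∧ (¬T ∧ (x0 ∨ T))) ∨ ¬T
  step 8: F ∨ ¬T
  step 9: ¬T
  step 10: F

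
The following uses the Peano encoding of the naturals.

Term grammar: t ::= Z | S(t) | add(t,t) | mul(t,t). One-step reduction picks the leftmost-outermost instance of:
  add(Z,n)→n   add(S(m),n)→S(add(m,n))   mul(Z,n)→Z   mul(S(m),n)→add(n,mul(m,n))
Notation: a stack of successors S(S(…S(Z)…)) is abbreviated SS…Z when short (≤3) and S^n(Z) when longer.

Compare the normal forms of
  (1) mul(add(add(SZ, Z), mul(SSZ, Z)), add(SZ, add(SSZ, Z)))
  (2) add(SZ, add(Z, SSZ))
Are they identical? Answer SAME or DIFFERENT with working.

Answer: SAME — A ⇓ SSSZ, B ⇓ SSSZ

Working:
Term A:
  start: mul(add(add(SZ, Z), mul(SSZ, Z)), add(SZ, add(SSZ, Z)))
  →1  mul(add(S(add(Z, Z)), mul(SSZ, Z)), add(SZ, add(SSZ, Z)))
  →2  mul(S(add(add(Z, Z), mul(SSZ, Z))), add(SZ, add(SSZ, Z)))
  →3  add(add(SZ, add(SSZ, Z)), mul(add(add(Z, Z), mul(SSZ, Z)), add(SZ, add(SSZ, Z))))
  →4  add(S(add(Z, add(SSZ, Z))), mul(add(add(Z, Z), mul(SSZ, Z)), add(SZ, add(SSZ, Z))))
  →5  S(add(add(Z, add(SSZ, Z)), mul(add(add(Z, Z), mul(SSZ, Z)), add(SZ, add(SSZ, Z)))))
  →6  S(add(add(SSZ, Z), mul(add(add(Z, Z), mul(SSZ, Z)), add(SZ, add(SSZ, Z)))))
  →7  S(add(S(add(SZ, Z)), mul(add(add(Z, Z), mul(SSZ, Z)), add(SZ, add(SSZ, Z)))))
  →8  S(S(add(add(SZ, Z), mul(add(add(Z, Z), mul(SSZ, Z)), add(SZ, add(SSZ, Z))))))
  →9  S(S(add(S(add(Z, Z)), mul(add(add(Z, Z), mul(SSZ, Z)), add(SZ, add(SSZ, Z))))))
  →10  S(S(S(add(add(Z, Z), mul(add(add(Z, Z), mul(SSZ, Z)), add(SZ, add(SSZ, Z)))))))
  →11  S(S(S(add(Z, mul(add(add(Z, Z), mul(SSZ, Z)), add(SZ, add(SSZ, Z)))))))
  →12  S(S(S(mul(add(add(Z, Z), mul(SSZ, Z)), add(SZ, add(SSZ, Z))))))
  →13  S(S(S(mul(add(Z, mul(SSZ, Z)), add(SZ, add(SSZ, Z))))))
  →14  S(S(S(mul(mul(SSZ, Z), add(SZ, add(SSZ, Z))))))
  →15  S(S(S(mul(add(Z, mul(SZ, Z)), add(SZ, add(SSZ, Z))))))
  →16  S(S(S(mul(mul(SZ, Z), add(SZ, add(SSZ, Z))))))
  →17  S(S(S(mul(add(Z, mul(Z, Z)), add(SZ, add(SSZ, Z))))))
  →18  S(S(S(mul(mul(Z, Z), add(SZ, add(SSZ, Z))))))
  →19  S(S(S(mul(Z, add(SZ, add(SSZ, Z))))))
  →20  SSSZ

Term B:
  start: add(SZ, add(Z, SSZ))
  →1  S(add(Z, add(Z, SSZ)))
  →2  S(add(Z, SSZ))
  →3  SSSZ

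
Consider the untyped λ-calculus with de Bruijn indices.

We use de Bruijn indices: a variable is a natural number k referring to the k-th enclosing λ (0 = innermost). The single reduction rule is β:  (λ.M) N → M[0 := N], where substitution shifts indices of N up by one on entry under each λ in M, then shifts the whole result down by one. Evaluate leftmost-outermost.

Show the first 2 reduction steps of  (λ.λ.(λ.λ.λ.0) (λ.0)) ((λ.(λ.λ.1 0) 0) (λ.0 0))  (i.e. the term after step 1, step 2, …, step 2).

Answer: after 2 steps: λ.λ.λ.0

Reduction:
  start: (λ.λ.(λ.λ.λ.0) (λ.0)) ((λ.(λ.λ.1 0) 0) (λ.0 0))
  step 1: λ.(λ.λ.λ.0) (λ.0)
  step 2: λ.λ.λ.0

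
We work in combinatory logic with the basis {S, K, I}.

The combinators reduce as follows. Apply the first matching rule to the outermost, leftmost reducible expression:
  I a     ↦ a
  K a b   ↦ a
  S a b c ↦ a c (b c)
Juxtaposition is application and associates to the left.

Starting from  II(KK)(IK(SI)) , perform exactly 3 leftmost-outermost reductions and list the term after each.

Answer: after 3 steps: K

Working:
  start: II(KK)(IK(SI))
  step 1: I(KK)(IK(SI))
  step 2: KK(IK(SI))
  step 3: K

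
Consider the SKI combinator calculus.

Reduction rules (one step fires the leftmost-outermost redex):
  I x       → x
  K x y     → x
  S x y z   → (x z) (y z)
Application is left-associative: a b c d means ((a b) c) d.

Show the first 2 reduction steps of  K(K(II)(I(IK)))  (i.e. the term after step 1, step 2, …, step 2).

Answer: after 2 steps: KI

Derivation:
  start: K(K(II)(I(IK)))
  [1] K(II)
  [2] KI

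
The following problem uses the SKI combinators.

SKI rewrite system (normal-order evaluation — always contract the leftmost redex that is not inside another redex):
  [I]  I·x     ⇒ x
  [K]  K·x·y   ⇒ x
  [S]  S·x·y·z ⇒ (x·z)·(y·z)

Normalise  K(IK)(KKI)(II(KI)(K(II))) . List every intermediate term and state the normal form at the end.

  start: K(IK)(KKI)(II(KI)(K(II)))
  step 1: IK(II(KI)(K(II)))
  step 2: K(II(KI)(K(II)))
  step 3: K(I(KI)(K(II)))
  step 4: K(KI(K(II)))
  step 5: KI

Answer: normal form = KI  (in 5 steps)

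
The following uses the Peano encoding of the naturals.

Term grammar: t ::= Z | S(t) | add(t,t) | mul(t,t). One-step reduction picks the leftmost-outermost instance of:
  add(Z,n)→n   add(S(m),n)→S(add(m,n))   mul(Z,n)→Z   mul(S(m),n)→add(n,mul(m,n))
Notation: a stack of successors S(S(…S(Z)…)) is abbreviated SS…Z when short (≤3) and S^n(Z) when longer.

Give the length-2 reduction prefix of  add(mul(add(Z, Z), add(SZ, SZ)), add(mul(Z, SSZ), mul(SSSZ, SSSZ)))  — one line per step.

Answer: after 2 steps: add(Z, add(mul(Z, SSZ), mul(SSSZ, SSSZ)))

Working:
  start: add(mul(add(Z, Z), add(SZ, SZ)), add(mul(Z, SSZ), mul(SSSZ, SSSZ)))
  step 1: add(mul(Z, add(SZ, SZ)), add(mul(Z, SSZ), mul(SSSZ, SSSZ)))
  step 2: add(Z, add(mul(Z, SSZ), mul(SSSZ, SSSZ)))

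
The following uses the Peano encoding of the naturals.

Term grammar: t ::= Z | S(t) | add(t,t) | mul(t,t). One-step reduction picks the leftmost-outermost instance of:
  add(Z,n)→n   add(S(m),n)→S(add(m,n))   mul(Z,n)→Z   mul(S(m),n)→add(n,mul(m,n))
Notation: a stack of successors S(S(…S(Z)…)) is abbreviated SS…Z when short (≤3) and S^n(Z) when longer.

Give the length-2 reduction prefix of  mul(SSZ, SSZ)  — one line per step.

  start: mul(SSZ, SSZ)
  step 1: add(SSZ, mul(SZ, SSZ))
  step 2: S(add(SZ, mul(SZ, SSZ)))

Answer: after 2 steps: S(add(SZ, mul(SZ, SSZ)))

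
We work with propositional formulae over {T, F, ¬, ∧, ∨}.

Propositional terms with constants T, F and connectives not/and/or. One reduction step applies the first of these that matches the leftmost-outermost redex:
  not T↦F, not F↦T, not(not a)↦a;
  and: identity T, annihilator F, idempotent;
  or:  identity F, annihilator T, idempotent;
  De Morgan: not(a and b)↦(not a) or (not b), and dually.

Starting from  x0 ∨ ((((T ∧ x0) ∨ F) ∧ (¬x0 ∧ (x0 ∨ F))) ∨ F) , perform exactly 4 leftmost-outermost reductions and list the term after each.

  start: x0 ∨ ((((T ∧ x0) ∨ F) ∧ (¬x0 ∧ (x0 ∨ F))) ∨ F)
  step 1: x0 ∨ (((T ∧ x0) ∨ F) ∧ (¬x0 ∧ (x0 ∨ F)))
  step 2: x0 ∨ ((T ∧ x0) ∧ (¬x0 ∧ (x0 ∨ F)))
  step 3: x0 ∨ (x0 ∧ (¬x0 ∧ (x0 ∨ F)))
  step 4: x0 ∨ (x0 ∧ (¬x0 ∧ x0))

Answer: after 4 steps: x0 ∨ (x0 ∧ (¬x0 ∧ x0))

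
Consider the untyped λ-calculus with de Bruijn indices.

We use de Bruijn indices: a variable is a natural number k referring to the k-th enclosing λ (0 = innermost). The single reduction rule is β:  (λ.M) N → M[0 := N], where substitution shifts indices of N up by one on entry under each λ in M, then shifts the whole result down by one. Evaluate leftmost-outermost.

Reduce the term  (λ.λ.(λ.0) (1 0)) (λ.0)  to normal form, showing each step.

  start: (λ.λ.(λ.0) (1 0)) (λ.0)
  →1  λ.(λ.0) ((λ.0) 0)
  →2  λ.(λ.0) 0
  →3  λ.0

Answer: normal form = λ.0  (in 3 steps)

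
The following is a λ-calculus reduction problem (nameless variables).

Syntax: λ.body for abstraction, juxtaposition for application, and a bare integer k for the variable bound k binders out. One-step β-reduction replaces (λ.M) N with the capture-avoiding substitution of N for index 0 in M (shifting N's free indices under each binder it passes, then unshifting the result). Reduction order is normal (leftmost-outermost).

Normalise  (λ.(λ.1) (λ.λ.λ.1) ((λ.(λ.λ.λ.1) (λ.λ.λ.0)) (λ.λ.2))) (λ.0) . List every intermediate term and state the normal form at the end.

Answer: normal form = λ.λ.1  (in 5 steps)

Working:
  start: (λ.(λ.1) (λ.λ.λ.1) ((λ.(λ.λ.λ.1) (λ.λ.λ.0)) (λ.λ.2))) (λ.0)
  [1] (λ.λ.0) (λ.λ.λ.1) ((λ.(λ.λ.λ.1) (λ.λ.λ.0)) (λ.λ.λ.0))
  [2] (λ.0) ((λ.(λ.λ.λ.1) (λ.λ.λ.0)) (λ.λ.λ.0))
  [3] (λ.(λ.λ.λ.1) (λ.λ.λ.0)) (λ.λ.λ.0)
  [4] (λ.λ.λ.1) (λ.λ.λ.0)
  [5] λ.λ.1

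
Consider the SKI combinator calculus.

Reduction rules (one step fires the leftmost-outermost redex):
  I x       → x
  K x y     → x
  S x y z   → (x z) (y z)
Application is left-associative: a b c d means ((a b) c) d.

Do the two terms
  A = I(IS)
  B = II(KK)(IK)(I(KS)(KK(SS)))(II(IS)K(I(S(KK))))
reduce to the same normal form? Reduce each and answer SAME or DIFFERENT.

Answer: SAME — A ⇓ S, B ⇓ S

Derivation:
Term A:
  start: I(IS)
  [1] IS
  [2] S

Term B:
  start: II(KK)(IK)(I(KS)(KK(SS)))(II(IS)K(I(S(KK))))
  [1] I(KK)(IK)(I(KS)(KK(SS)))(II(IS)K(I(S(KK))))
  [2] KK(IK)(I(KS)(KK(SS)))(II(IS)K(I(S(KK))))
  [3] K(I(KS)(KK(SS)))(II(IS)K(I(S(KK))))
  [4] I(KS)(KK(SS))
  [5] KS(KK(SS))
  [6] S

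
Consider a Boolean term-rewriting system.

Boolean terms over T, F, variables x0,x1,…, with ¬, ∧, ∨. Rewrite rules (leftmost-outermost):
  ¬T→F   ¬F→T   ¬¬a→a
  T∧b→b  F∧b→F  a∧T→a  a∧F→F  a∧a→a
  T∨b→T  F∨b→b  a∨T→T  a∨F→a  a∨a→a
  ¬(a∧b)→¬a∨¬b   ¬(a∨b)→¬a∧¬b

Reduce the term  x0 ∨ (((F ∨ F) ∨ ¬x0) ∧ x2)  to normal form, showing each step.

  start: x0 ∨ (((F ∨ F) ∨ ¬x0) ∧ x2)
  step 1: x0 ∨ ((F ∨ ¬x0) ∧ x2)
  step 2: x0 ∨ (¬x0 ∧ x2)

Answer: normal form = x0 ∨ (¬x0 ∧ x2)  (in 2 steps)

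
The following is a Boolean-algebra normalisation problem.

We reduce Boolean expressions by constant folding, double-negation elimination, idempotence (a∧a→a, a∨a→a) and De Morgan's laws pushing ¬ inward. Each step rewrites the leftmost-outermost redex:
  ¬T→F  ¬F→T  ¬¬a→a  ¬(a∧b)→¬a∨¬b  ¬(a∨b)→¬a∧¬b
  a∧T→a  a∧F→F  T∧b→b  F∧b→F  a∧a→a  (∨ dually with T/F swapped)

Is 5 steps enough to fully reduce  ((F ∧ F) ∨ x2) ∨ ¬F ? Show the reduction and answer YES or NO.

Answer: YES — reaches normal form T in 4 ≤ 5 steps

Derivation:
  start: ((F ∧ F) ∨ x2) ∨ ¬F
  [1] (F ∨ x2) ∨ ¬F
  [2] x2 ∨ ¬F
  [3] x2 ∨ T
  [4] T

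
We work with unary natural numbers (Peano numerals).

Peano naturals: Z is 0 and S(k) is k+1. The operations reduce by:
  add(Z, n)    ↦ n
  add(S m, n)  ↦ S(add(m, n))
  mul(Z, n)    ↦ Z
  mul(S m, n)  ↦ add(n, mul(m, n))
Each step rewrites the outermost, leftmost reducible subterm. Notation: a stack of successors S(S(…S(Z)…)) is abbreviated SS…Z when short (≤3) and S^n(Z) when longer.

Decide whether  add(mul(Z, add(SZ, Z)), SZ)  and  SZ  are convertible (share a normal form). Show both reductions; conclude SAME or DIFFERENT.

Term A:
  start: add(mul(Z, add(SZ, Z)), SZ)
  →1  add(Z, SZ)
  →2  SZ

Term B:
  start: SZ

Answer: SAME — A ⇓ SZ, B ⇓ SZ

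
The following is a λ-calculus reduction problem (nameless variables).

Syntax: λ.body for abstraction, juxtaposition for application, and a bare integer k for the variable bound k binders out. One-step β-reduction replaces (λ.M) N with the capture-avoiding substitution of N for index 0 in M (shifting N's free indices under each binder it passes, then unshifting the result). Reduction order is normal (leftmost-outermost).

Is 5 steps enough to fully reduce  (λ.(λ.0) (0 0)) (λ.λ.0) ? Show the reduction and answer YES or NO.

  start: (λ.(λ.0) (0 0)) (λ.λ.0)
  [1] (λ.0) ((λ.λ.0) (λ.λ.0))
  [2] (λ.λ.0) (λ.λ.0)
  [3] λ.0

Answer: YES — reaches normal form λ.0 in 3 ≤ 5 steps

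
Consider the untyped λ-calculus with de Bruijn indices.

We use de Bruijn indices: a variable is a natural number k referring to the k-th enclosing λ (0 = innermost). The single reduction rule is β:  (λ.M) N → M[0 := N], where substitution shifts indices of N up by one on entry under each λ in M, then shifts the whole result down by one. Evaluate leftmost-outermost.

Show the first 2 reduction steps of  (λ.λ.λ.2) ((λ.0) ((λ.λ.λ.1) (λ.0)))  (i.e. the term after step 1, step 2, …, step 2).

Answer: after 2 steps: λ.λ.(λ.λ.λ.1) (λ.0)

Derivation:
  start: (λ.λ.λ.2) ((λ.0) ((λ.λ.λ.1) (λ.0)))
  [1] λ.λ.(λ.0) ((λ.λ.λ.1) (λ.0))
  [2] λ.λ.(λ.λ.λ.1) (λ.0)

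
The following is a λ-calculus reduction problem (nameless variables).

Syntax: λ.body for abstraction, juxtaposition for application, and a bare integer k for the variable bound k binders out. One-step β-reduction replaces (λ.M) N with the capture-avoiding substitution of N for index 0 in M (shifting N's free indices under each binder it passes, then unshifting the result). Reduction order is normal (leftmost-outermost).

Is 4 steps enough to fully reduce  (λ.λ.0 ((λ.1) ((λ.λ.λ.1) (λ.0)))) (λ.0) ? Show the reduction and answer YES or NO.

  start: (λ.λ.0 ((λ.1) ((λ.λ.λ.1) (λ.0)))) (λ.0)
  step 1: λ.0 ((λ.1) ((λ.λ.λ.1) (λ.0)))
  step 2: λ.0 0

Answer: YES — reaches normal form λ.0 0 in 2 ≤ 4 steps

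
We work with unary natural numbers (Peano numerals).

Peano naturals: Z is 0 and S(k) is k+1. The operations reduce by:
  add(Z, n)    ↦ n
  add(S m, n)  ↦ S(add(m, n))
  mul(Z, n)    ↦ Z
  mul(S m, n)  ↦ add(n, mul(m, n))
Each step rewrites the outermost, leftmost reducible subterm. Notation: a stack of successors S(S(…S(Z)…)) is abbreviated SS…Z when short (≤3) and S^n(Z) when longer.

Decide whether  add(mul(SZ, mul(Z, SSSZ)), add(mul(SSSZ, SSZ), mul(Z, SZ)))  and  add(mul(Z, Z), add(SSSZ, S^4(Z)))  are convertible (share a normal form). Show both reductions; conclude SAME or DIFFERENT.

Answer: DIFFERENT — A ⇓ S^6(Z), B ⇓ S^7(Z)

Derivation:
Term A:
  start: add(mul(SZ, mul(Z, SSSZ)), add(mul(SSSZ, SSZ), mul(Z, SZ)))
  step 1: add(add(mul(Z, SSSZ), mul(Z, mul(Z, SSSZ))), add(mul(SSSZ, SSZ), mul(Z, SZ)))
  step 2: add(add(Z, mul(Z, mul(Z, SSSZ))), add(mul(SSSZ, SSZ), mul(Z, SZ)))
  step 3: add(mul(Z, mul(Z, SSSZ)), add(mul(SSSZ, SSZ), mul(Z, SZ)))
  step 4: add(Z, add(mul(SSSZ, SSZ), mul(Z, SZ)))
  step 5: add(mul(SSSZ, SSZ), mul(Z, SZ))
  step 6: add(add(SSZ, mul(SSZ, SSZ)), mul(Z, SZ))
  step 7: add(S(add(SZ, mul(SSZ, SSZ))), mul(Z, SZ))
  step 8: S(add(add(SZ, mul(SSZ, SSZ)), mul(Z, SZ)))
  step 9: S(add(S(add(Z, mul(SSZ, SSZ))), mul(Z, SZ)))
  step 10: S(S(add(add(Z, mul(SSZ, SSZ)), mul(Z, SZ))))
  step 11: S(S(add(mul(SSZ, SSZ), mul(Z, SZ))))
  step 12: S(S(add(add(SSZ, mul(SZ, SSZ)), mul(Z, SZ))))
  step 13: S(S(add(S(add(SZ, mul(SZ, SSZ))), mul(Z, SZ))))
  step 14: S(S(S(add(add(SZ, mul(SZ, SSZ)), mul(Z, SZ)))))
  step 15: S(S(S(add(S(add(Z, mul(SZ, SSZ))), mul(Z, SZ)))))
  step 16: S(S(S(S(add(add(Z, mul(SZ, SSZ)), mul(Z, SZ))))))
  step 17: S(S(S(S(add(mul(SZ, SSZ), mul(Z, SZ))))))
  step 18: S(S(S(S(add(add(SSZ, mul(Z, SSZ)), mul(Z, SZ))))))
  step 19: S(S(S(S(add(S(add(SZ, mul(Z, SSZ))), mul(Z, SZ))))))
  step 20: S(S(S(S(S(add(add(SZ, mul(Z, SSZ)), mul(Z, SZ)))))))
  step 21: S(S(S(S(S(add(S(add(Z, mul(Z, SSZ))), mul(Z, SZ)))))))
  step 22: S(S(S(S(S(S(add(add(Z, mul(Z, SSZ)), mul(Z, SZ))))))))
  step 23: S(S(S(S(S(S(add(mul(Z, SSZ), mul(Z, SZ))))))))
  step 24: S(S(S(S(S(S(add(Z, mul(Z, SZ))))))))
  step 25: S(S(S(S(S(S(mul(Z, SZ)))))))
  step 26: S^6(Z)

Term B:
  start: add(mul(Z, Z), add(SSSZ, S^4(Z)))
  step 1: add(Z, add(SSSZ, S^4(Z)))
  step 2: add(SSSZ, S^4(Z))
  step 3: S(add(SSZ, S^4(Z)))
  step 4: S(S(add(SZ, S^4(Z))))
  step 5: S(S(S(add(Z, S^4(Z)))))
  step 6: S^7(Z)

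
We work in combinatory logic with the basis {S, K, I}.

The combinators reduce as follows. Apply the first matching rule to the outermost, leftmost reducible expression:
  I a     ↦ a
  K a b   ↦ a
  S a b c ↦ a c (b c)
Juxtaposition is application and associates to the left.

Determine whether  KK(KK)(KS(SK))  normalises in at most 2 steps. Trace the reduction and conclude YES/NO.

Answer: YES — reaches normal form KS in 2 ≤ 2 steps

Working:
  start: KK(KK)(KS(SK))
  [1] K(KS(SK))
  [2] KS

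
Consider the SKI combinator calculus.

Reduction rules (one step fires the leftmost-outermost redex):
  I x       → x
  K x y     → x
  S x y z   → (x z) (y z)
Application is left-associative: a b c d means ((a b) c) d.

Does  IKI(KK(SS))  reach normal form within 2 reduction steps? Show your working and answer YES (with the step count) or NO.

Answer: YES — reaches normal form I in 2 ≤ 2 steps

Derivation:
  start: IKI(KK(SS))
  →1  KI(KK(SS))
  →2  I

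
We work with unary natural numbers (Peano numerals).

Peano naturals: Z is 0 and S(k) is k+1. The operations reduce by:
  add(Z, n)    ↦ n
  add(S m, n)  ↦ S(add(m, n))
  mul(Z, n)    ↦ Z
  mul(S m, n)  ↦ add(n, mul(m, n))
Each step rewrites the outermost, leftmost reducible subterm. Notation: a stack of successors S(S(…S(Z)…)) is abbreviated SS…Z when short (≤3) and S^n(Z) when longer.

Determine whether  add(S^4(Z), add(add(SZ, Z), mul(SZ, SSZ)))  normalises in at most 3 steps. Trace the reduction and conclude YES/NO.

  start: add(S^4(Z), add(add(SZ, Z), mul(SZ, SSZ)))
  [1] S(add(SSSZ, add(add(SZ, Z), mul(SZ, SSZ))))
  [2] S(S(add(SSZ, add(add(SZ, Z), mul(SZ, SSZ)))))
  [3] S(S(S(add(SZ, add(add(SZ, Z), mul(SZ, SSZ))))))

Answer: NO — after 3 steps the term is S(S(S(add(SZ, add(add(SZ, Z), mul(SZ, SSZ)))))), not yet normal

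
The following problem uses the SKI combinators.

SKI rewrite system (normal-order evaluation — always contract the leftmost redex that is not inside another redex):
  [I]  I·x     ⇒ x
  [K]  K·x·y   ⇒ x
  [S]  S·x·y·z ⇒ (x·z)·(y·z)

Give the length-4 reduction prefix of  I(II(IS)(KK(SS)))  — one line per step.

  start: I(II(IS)(KK(SS)))
  step 1: II(IS)(KK(SS))
  step 2: I(IS)(KK(SS))
  step 3: IS(KK(SS))
  step 4: S(KK(SS))

Answer: after 4 steps: S(KK(SS))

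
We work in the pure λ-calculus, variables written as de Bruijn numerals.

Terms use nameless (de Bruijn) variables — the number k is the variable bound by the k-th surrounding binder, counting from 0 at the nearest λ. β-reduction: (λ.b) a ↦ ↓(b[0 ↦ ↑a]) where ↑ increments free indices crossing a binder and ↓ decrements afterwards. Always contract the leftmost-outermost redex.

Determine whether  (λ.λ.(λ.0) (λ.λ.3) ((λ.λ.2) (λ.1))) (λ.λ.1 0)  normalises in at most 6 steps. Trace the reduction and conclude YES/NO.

  start: (λ.λ.(λ.0) (λ.λ.3) ((λ.λ.2) (λ.1))) (λ.λ.1 0)
  →1  λ.(λ.0) (λ.λ.λ.λ.1 0) ((λ.λ.2) (λ.1))
  →2  λ.(λ.λ.λ.λ.1 0) ((λ.λ.2) (λ.1))
  →3  λ.λ.λ.λ.1 0

Answer: YES — reaches normal form λ.λ.λ.λ.1 0 in 3 ≤ 6 steps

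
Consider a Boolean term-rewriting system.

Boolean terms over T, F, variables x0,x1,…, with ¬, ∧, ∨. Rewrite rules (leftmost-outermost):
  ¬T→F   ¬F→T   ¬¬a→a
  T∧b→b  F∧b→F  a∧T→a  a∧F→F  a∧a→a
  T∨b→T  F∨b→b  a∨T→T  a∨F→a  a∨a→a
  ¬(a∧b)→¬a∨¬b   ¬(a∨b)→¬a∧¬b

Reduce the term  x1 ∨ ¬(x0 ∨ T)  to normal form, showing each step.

Answer: normal form = x1  (in 4 steps)

Reduction:
  start: x1 ∨ ¬(x0 ∨ T)
  →1  x1 ∨ (¬x0 ∧ ¬T)
  →2  x1 ∨ (¬x0 ∧ F)
  →3  x1 ∨ F
  →4  x1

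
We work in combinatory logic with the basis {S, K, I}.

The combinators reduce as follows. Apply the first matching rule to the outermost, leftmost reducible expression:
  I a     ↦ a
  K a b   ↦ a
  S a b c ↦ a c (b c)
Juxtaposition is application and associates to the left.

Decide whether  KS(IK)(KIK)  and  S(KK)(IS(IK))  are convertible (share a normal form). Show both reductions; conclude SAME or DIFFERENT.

Answer: DIFFERENT — A ⇓ SI, B ⇓ S(KK)(SK)

Derivation:
Term A:
  start: KS(IK)(KIK)
  [1] S(KIK)
  [2] SI

Term B:
  start: S(KK)(IS(IK))
  [1] S(KK)(S(IK))
  [2] S(KK)(SK)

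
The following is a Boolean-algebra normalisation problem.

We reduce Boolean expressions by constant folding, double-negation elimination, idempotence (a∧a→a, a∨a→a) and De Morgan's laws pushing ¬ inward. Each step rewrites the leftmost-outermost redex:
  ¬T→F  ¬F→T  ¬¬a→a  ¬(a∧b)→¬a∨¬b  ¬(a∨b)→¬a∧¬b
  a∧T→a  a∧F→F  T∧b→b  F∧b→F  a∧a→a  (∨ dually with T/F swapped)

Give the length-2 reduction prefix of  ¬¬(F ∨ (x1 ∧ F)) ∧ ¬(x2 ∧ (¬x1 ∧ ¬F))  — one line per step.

Answer: after 2 steps: (x1 ∧ F) ∧ ¬(x2 ∧ (¬x1 ∧ ¬F))

Derivation:
  start: ¬¬(F ∨ (x1 ∧ F)) ∧ ¬(x2 ∧ (¬x1 ∧ ¬F))
  step 1: (F ∨ (x1 ∧ F)) ∧ ¬(x2 ∧ (¬x1 ∧ ¬F))
  step 2: (x1 ∧ F) ∧ ¬(x2 ∧ (¬x1 ∧ ¬F))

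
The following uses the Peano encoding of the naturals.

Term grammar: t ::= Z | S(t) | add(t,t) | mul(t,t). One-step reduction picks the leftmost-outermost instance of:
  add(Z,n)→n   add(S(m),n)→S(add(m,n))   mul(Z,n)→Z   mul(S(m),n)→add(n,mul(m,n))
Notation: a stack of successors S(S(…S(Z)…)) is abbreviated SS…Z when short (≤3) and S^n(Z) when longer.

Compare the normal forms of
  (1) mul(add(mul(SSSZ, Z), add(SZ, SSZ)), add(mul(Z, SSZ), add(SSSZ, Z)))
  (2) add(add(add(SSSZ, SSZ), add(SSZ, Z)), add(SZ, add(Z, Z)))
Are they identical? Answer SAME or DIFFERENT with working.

Term A:
  start: mul(add(mul(SSSZ, Z), add(SZ, SSZ)), add(mul(Z, SSZ), add(SSSZ, Z)))
  [1] mul(add(add(Z, mul(SSZ, Z)), add(SZ, SSZ)), add(mul(Z, SSZ), add(SSSZ, Z)))
  [2] mul(add(mul(SSZ, Z), add(SZ, SSZ)), add(mul(Z, SSZ), add(SSSZ, Z)))
  [3] mul(add(add(Z, mul(SZ, Z)), add(SZ, SSZ)), add(mul(Z, SSZ), add(SSSZ, Z)))
  [4] mul(add(mul(SZ, Z), add(SZ, SSZ)), add(mul(Z, SSZ), add(SSSZ, Z)))
  [5] mul(add(add(Z, mul(Z, Z)), add(SZ, SSZ)), add(mul(Z, SSZ), add(SSSZ, Z)))
  [6] mul(add(mul(Z, Z), add(SZ, SSZ)), add(mul(Z, SSZ), add(SSSZ, Z)))
  [7] mul(add(Z, add(SZ, SSZ)), add(mul(Z, SSZ), add(SSSZ, Z)))
  [8] mul(add(SZ, SSZ), add(mul(Z, SSZ), add(SSSZ, Z)))
  [9] mul(S(add(Z, SSZ)), add(mul(Z, SSZ), add(SSSZ, Z)))
  [10] add(add(mul(Z, SSZ), add(SSSZ, Z)), mul(add(Z, SSZ), add(mul(Z, SSZ), add(SSSZ, Z))))
  [11] add(add(Z, add(SSSZ, Z)), mul(add(Z, SSZ), add(mul(Z, SSZ), add(SSSZ, Z))))
  [12] add(add(SSSZ, Z), mul(add(Z, SSZ), add(mul(Z, SSZ), add(SSSZ, Z))))
  [13] add(S(add(SSZ, Z)), mul(add(Z, SSZ), add(mul(Z, SSZ), add(SSSZ, Z))))
  [14] S(add(add(SSZ, Z), mul(add(Z, SSZ), add(mul(Z, SSZ), add(SSSZ, Z)))))
  [15] S(add(S(add(SZ, Z)), mul(add(Z, SSZ), add(mul(Z, SSZ), add(SSSZ, Z)))))
  [16] S(S(add(add(SZ, Z), mul(add(Z, SSZ), add(mul(Z, SSZ), add(SSSZ, Z))))))
  [17] S(S(add(S(add(Z, Z)), mul(add(Z, SSZ), add(mul(Z, SSZ), add(SSSZ, Z))))))
  [18] S(S(S(add(add(Z, Z), mul(add(Z, SSZ), add(mul(Z, SSZ), add(SSSZ, Z)))))))
  [19] S(S(S(add(Z, mul(add(Z, SSZ), add(mul(Z, SSZ), add(SSSZ, Z)))))))
  [20] S(S(S(mul(add(Z, SSZ), add(mul(Z, SSZ), add(SSSZ, Z))))))
  [21] S(S(S(mul(SSZ, add(mul(Z, SSZ), add(SSSZ, Z))))))
  [22] S(S(S(add(add(mul(Z, SSZ), add(SSSZ, Z)), mul(SZ, add(mul(Z, SSZ), add(SSSZ, Z)))))))
  [23] S(S(S(add(add(Z, add(SSSZ, Z)), mul(SZ, add(mul(Z, SSZ), add(SSSZ, Z)))))))
  [24] S(S(S(add(add(SSSZ, Z), mul(SZ, add(mul(Z, SSZ), add(SSSZ, Z)))))))
  [25] S(S(S(add(S(add(SSZ, Z)), mul(SZ, add(mul(Z, SSZ), add(SSSZ, Z)))))))
  [26] S(S(S(S(add(add(SSZ, Z), mul(SZ, add(mul(Z, SSZ), add(SSSZ, Z))))))))
  [27] S(S(S(S(add(S(add(SZ, Z)), mul(SZ, add(mul(Z, SSZ), add(SSSZ, Z))))))))
  [28] S(S(S(S(S(add(add(SZ, Z), mul(SZ, add(mul(Z, SSZ), add(SSSZ, Z)))))))))
  [29] S(S(S(S(S(add(S(add(Z, Z)), mul(SZ, add(mul(Z, SSZ), add(SSSZ, Z)))))))))
  [30] S(S(S(S(S(S(add(add(Z, Z), mul(SZ, add(mul(Z, SSZ), add(SSSZ, Z))))))))))
  [31] S(S(S(S(S(S(add(Z, mul(SZ, add(mul(Z, SSZ), add(SSSZ, Z))))))))))
  [32] S(S(S(S(S(S(mul(SZ, add(mul(Z, SSZ), add(SSSZ, Z)))))))))
  [33] S(S(S(S(S(S(add(add(mul(Z, SSZ), add(SSSZ, Z)), mul(Z, add(mul(Z, SSZ), add(SSSZ, Z))))))))))
  [34] S(S(S(S(S(S(add(add(Z, add(SSSZ, Z)), mul(Z, add(mul(Z, SSZ), add(SSSZ, Z))))))))))
  [35] S(S(S(S(S(S(add(add(SSSZ, Z), mul(Z, add(mul(Z, SSZ), add(SSSZ, Z))))))))))
  [36] S(S(S(S(S(S(add(S(add(SSZ, Z)), mul(Z, add(mul(Z, SSZ), add(SSSZ, Z))))))))))
  [37] S(S(S(S(S(S(S(add(add(SSZ, Z), mul(Z, add(mul(Z, SSZ), add(SSSZ, Z)))))))))))
  [38] S(S(S(S(S(S(S(add(S(add(SZ, Z)), mul(Z, add(mul(Z, SSZ), add(SSSZ, Z)))))))))))
  [39] S(S(S(S(S(S(S(S(add(add(SZ, Z), mul(Z, add(mul(Z, SSZ), add(SSSZ, Z))))))))))))
  [40] S(S(S(S(S(S(S(S(add(S(add(Z, Z)), mul(Z, add(mul(Z, SSZ), add(SSSZ, Z))))))))))))
  [41] S(S(S(S(S(S(S(S(S(add(add(Z, Z), mul(Z, add(mul(Z, SSZ), add(SSSZ, Z)))))))))))))
  [42] S(S(S(S(S(S(S(S(S(add(Z, mul(Z, add(mul(Z, SSZ), add(SSSZ, Z)))))))))))))
  [43] S(S(S(S(S(S(S(S(S(mul(Z, add(mul(Z, SSZ), add(SSSZ, Z))))))))))))
  [44] S^9(Z)

Term B:
  start: add(add(add(SSSZ, SSZ), add(SSZ, Z)), add(SZ, add(Z, Z)))
  [1] add(add(S(add(SSZ, SSZ)), add(SSZ, Z)), add(SZ, add(Z, Z)))
  [2] add(S(add(add(SSZ, SSZ), add(SSZ, Z))), add(SZ, add(Z, Z)))
  [3] S(add(add(add(SSZ, SSZ), add(SSZ, Z)), add(SZ, add(Z, Z))))
  [4] S(add(add(S(add(SZ, SSZ)), add(SSZ, Z)), add(SZ, add(Z, Z))))
  [5] S(add(S(add(add(SZ, SSZ), add(SSZ, Z))), add(SZ, add(Z, Z))))
  [6] S(S(add(add(add(SZ, SSZ), add(SSZ, Z)), add(SZ, add(Z, Z)))))
  [7] S(S(add(add(S(add(Z, SSZ)), add(SSZ, Z)), add(SZ, add(Z, Z)))))
  [8] S(S(add(S(add(add(Z, SSZ), add(SSZ, Z))), add(SZ, add(Z, Z)))))
  [9] S(S(S(add(add(add(Z, SSZ), add(SSZ, Z)), add(SZ, add(Z, Z))))))
  [10] S(S(S(add(add(SSZ, add(SSZ, Z)), add(SZ, add(Z, Z))))))
  [11] S(S(S(add(S(add(SZ, add(SSZ, Z))), add(SZ, add(Z, Z))))))
  [12] S(S(S(S(add(add(SZ, add(SSZ, Z)), add(SZ, add(Z, Z)))))))
  [13] S(S(S(S(add(S(add(Z, add(SSZ, Z))), add(SZ, add(Z, Z)))))))
  [14] S(S(S(S(S(add(add(Z, add(SSZ, Z)), add(SZ, add(Z, Z))))))))
  [15] S(S(S(S(S(add(add(SSZ, Z), add(SZ, add(Z, Z))))))))
  [16] S(S(S(S(S(add(S(add(SZ, Z)), add(SZ, add(Z, Z))))))))
  [17] S(S(S(S(S(S(add(add(SZ, Z), add(SZ, add(Z, Z)))))))))
  [18] S(S(S(S(S(S(add(S(add(Z, Z)), add(SZ, add(Z, Z)))))))))
  [19] S(S(S(S(S(S(S(add(add(Z, Z), add(SZ, add(Z, Z))))))))))
  [20] S(S(S(S(S(S(S(add(Z, add(SZ, add(Z, Z))))))))))
  [21] S(S(S(S(S(S(S(add(SZ, add(Z, Z)))))))))
  [22] S(S(S(S(S(S(S(S(add(Z, add(Z, Z))))))))))
  [23] S(S(S(S(S(S(S(S(add(Z, Z)))))))))
  [24] S^8(Z)

Answer: DIFFERENT — A ⇓ S^9(Z), B ⇓ S^8(Z)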